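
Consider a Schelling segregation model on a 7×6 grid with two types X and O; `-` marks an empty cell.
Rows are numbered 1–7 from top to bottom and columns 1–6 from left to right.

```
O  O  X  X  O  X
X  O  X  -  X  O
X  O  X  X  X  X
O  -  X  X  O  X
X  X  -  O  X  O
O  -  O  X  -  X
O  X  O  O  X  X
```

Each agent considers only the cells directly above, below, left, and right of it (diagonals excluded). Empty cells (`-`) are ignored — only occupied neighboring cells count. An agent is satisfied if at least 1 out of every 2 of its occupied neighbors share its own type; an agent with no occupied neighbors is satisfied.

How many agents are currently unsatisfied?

17

(1,1)O 1/2 ok
(1,2)O 2/3 ok
(1,3)X 2/3 ok
(1,4)X 1/2 ok
(1,5)O 0/3 unhappy
(1,6)X 0/2 unhappy
(2,1)X 1/3 unhappy
(2,2)O 2/4 ok
(2,3)X 2/3 ok
(2,5)X 1/3 unhappy
(2,6)O 0/3 unhappy
(3,1)X 1/3 unhappy
(3,2)O 1/3 unhappy
(3,3)X 3/4 ok
(3,4)X 3/3 ok
(3,5)X 3/4 ok
(3,6)X 2/3 ok
(4,1)O 0/2 unhappy
(4,3)X 2/2 ok
(4,4)X 2/4 ok
(4,5)O 0/4 unhappy
(4,6)X 1/3 unhappy
(5,1)X 1/3 unhappy
(5,2)X 1/1 ok
(5,4)O 0/3 unhappy
(5,5)X 0/3 unhappy
(5,6)O 0/3 unhappy
(6,1)O 1/2 ok
(6,3)O 1/2 ok
(6,4)X 0/3 unhappy
(6,6)X 1/2 ok
(7,1)O 1/2 ok
(7,2)X 0/2 unhappy
(7,3)O 2/3 ok
(7,4)O 1/3 unhappy
(7,5)X 1/2 ok
(7,6)X 2/2 ok
Unsatisfied: (1,5), (1,6), (2,1), (2,5), (2,6), (3,1), (3,2), (4,1), (4,5), (4,6), (5,1), (5,4), (5,5), (5,6), (6,4), (7,2), (7,4) — 17 in total.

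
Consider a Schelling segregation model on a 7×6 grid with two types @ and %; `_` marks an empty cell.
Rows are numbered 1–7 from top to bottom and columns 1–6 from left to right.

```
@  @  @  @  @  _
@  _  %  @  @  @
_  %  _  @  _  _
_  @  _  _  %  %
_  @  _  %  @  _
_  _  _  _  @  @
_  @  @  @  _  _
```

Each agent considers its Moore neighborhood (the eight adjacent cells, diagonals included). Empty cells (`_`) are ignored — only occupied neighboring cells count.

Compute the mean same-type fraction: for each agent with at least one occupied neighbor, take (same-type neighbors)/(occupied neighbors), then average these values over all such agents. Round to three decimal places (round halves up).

0.730

(1,1)@ 2/2
(1,2)@ 3/4
(1,3)@ 3/4
(1,4)@ 4/5
(1,5)@ 4/4
(2,1)@ 2/3
(2,3)% 1/6
(2,4)@ 5/6
(2,5)@ 5/5
(2,6)@ 2/2
(3,2)% 1/3
(3,4)@ 2/4
(4,2)@ 1/2
(4,5)% 2/4
(4,6)% 1/2
(5,2)@ 1/1
(5,4)% 1/3
(5,5)@ 2/5
(6,5)@ 3/4
(6,6)@ 2/2
(7,2)@ 1/1
(7,3)@ 2/2
(7,4)@ 2/2
Sum over 23 agents: 2/2 + 3/4 + 3/4 + 4/5 + 4/4 + 2/3 + 1/6 + 5/6 + 5/5 + 2/2 + 1/3 + 2/4 + 1/2 + 2/4 + 1/2 + 1/1 + 1/3 + 2/5 + 3/4 + 2/2 + 1/1 + 2/2 + 2/2 = 1007/60; mean = 1007/60 ÷ 23 = 1007/1380 = 0.729710… → 0.730.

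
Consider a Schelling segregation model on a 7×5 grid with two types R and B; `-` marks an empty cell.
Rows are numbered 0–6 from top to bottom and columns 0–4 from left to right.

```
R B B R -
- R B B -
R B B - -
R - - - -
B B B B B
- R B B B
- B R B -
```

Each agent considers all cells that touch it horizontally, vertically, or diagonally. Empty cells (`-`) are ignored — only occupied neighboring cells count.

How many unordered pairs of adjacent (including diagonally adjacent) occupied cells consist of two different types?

Scan each occupied cell's neighbors to the right and below (and the two forward diagonals) so each pair is counted once.
From row 0: 6 unlike of 11 pairs (running 6/11).
From row 1: 3 unlike of 8 pairs (running 9/19).
From row 2: 2 unlike of 4 pairs (running 11/23).
From row 3: 2 unlike of 2 pairs (running 13/25).
From row 4: 3 unlike of 15 pairs (running 16/40).
From row 5: 4 unlike of 11 pairs (running 20/51).
From row 6: 2 unlike of 2 pairs (running 22/53).
Total adjacent occupied pairs: 53; unlike-type pairs: 22.

22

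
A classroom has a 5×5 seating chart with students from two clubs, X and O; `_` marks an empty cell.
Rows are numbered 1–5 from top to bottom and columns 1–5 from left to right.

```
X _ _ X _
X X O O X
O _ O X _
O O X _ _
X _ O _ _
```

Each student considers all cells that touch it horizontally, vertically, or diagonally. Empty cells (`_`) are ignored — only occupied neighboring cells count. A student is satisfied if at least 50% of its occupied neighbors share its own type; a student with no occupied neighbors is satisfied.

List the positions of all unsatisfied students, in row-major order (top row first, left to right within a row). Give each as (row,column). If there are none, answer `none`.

(1,4), (2,2), (2,3), (2,4), (3,4), (4,3), (5,1)

Row 1: (1,1)X 2/2 ok · (1,4)X 1/3 unhappy
Row 2: (2,1)X 2/3 ok · (2,2)X 2/5 unhappy · (2,3)O 2/5 unhappy · (2,4)O 2/5 unhappy · (2,5)X 2/3 ok
Row 3: (3,1)O 2/4 ok · (3,3)O 3/6 ok · (3,4)X 2/5 unhappy
Row 4: (4,1)O 2/3 ok · (4,2)O 4/6 ok · (4,3)X 1/4 unhappy
Row 5: (5,1)X 0/2 unhappy · (5,3)O 1/2 ok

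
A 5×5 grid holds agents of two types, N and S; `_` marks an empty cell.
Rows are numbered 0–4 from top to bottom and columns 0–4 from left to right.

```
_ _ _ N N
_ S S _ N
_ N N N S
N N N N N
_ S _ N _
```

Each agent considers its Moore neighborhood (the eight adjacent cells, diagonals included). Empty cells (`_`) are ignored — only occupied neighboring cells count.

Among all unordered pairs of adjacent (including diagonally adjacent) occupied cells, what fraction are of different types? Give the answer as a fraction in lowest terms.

Scan each occupied cell's neighbors to the right and below (and the two forward diagonals) so each pair is counted once.
Row 0: N(0,3)–N(0,4)= N(0,3)–N(1,4)= N(0,3)–S(1,2)≠ N(0,4)–N(1,4)=  → 1/4 unlike.
Row 1: S(1,1)–S(1,2)= S(1,1)–N(2,1)≠ S(1,1)–N(2,2)≠ S(1,2)–N(2,2)≠ S(1,2)–N(2,3)≠ S(1,2)–N(2,1)≠ N(1,4)–S(2,4)≠ N(1,4)–N(2,3)=  → 6/8 unlike.
Row 2: N(2,1)–N(2,2)= N(2,1)–N(3,1)= N(2,1)–N(3,2)= N(2,1)–N(3,0)= N(2,2)–N(2,3)= N(2,2)–N(3,2)= N(2,2)–N(3,3)= N(2,2)–N(3,1)= N(2,3)–S(2,4)≠ N(2,3)–N(3,3)= N(2,3)–N(3,4)= N(2,3)–N(3,2)= S(2,4)–N(3,4)≠ S(2,4)–N(3,3)≠  → 3/14 unlike.
Row 3: N(3,0)–N(3,1)= N(3,0)–S(4,1)≠ N(3,1)–N(3,2)= N(3,1)–S(4,1)≠ N(3,2)–N(3,3)= N(3,2)–N(4,3)= N(3,2)–S(4,1)≠ N(3,3)–N(3,4)= N(3,3)–N(4,3)= N(3,4)–N(4,3)=  → 3/10 unlike.
Total adjacent occupied pairs: 36; unlike-type pairs: 13.
13/36 is already in lowest terms.

13/36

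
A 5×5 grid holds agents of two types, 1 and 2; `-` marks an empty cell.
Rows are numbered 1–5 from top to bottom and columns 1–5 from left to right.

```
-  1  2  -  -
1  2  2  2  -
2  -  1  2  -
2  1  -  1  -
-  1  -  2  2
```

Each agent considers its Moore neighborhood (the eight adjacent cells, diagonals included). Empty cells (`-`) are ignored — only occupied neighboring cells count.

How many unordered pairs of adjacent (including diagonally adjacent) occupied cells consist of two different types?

Scan each occupied cell's neighbors to the right and below (and the two forward diagonals) so each pair is counted once.
From row 1: 3 unlike of 7 pairs (running 3/7).
From row 2: 5 unlike of 10 pairs (running 8/17).
From row 3: 3 unlike of 6 pairs (running 11/23).
From row 4: 4 unlike of 5 pairs (running 15/28).
From row 5: 0 unlike of 1 pairs (running 15/29).
Total adjacent occupied pairs: 29; unlike-type pairs: 15.

15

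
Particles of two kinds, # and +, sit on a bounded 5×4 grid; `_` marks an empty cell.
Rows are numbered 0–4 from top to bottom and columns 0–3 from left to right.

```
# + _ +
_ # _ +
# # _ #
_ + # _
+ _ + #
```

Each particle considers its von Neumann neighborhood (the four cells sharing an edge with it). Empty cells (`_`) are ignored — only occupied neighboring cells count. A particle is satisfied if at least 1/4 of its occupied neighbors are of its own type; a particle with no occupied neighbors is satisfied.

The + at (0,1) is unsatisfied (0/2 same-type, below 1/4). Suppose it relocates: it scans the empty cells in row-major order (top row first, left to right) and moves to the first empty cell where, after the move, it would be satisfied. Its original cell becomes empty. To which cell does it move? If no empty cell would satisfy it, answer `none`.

Vacating (0,1). Empty cells in order:
  (0,2): 1/1 same-type → satisfied — stop here.

(0,2)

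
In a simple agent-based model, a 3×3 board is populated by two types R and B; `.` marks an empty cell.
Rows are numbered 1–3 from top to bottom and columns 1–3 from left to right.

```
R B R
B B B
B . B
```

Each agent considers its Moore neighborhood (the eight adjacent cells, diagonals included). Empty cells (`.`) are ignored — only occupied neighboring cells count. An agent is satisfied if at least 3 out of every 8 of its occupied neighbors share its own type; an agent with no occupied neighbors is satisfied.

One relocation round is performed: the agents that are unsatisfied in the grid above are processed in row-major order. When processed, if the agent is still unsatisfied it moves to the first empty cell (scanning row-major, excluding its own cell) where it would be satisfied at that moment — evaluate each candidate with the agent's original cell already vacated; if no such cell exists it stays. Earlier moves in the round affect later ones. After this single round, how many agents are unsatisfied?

Initially unsatisfied (in order): (1,1), (1,3).
  (1,1): no empty cell satisfies it; stays.
  (1,3): no empty cell satisfies it; stays.
Resulting grid:
R B R
B B B
B . B
Unsatisfied now: (1,1), (1,3).

2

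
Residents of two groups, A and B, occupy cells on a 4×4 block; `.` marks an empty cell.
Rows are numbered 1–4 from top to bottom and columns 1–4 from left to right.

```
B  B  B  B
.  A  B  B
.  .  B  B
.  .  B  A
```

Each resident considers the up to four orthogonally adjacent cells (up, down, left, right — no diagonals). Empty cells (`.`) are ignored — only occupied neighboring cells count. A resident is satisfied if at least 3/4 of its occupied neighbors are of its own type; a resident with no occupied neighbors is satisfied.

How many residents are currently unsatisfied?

(1,1)B 1/1 satisfied
(1,2)B 2/3 not
(1,3)B 3/3 satisfied
(1,4)B 2/2 satisfied
(2,2)A 0/2 not
(2,3)B 3/4 satisfied
(2,4)B 3/3 satisfied
(3,3)B 3/3 satisfied
(3,4)B 2/3 not
(4,3)B 1/2 not
(4,4)A 0/2 not
Unsatisfied: (1,2), (2,2), (3,4), (4,3), (4,4) — 5 in total.

5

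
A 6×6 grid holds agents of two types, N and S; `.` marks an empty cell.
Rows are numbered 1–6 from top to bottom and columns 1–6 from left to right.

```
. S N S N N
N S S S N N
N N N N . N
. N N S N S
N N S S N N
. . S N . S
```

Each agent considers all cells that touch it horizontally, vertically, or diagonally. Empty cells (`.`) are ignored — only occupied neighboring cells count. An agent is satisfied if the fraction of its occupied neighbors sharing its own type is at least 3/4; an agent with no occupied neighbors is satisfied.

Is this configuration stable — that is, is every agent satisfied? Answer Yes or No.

Row 1: (1,2)S 2/4 not · (1,3)N 0/5 not · (1,4)S 2/5 not · (1,5)N 3/5 not · (1,6)N 3/3 satisfied
Row 2: (2,1)N 2/4 not · (2,2)S 2/7 not · (2,3)S 4/8 not · (2,4)S 2/7 not · (2,5)N 5/7 not · (2,6)N 4/4 satisfied
Row 3: (3,1)N 3/4 satisfied · (3,2)N 5/7 not · (3,3)N 4/8 not · (3,4)N 4/7 not · (3,6)N 3/4 satisfied
Row 4: (4,2)N 6/7 satisfied · (4,3)N 5/8 not · (4,4)S 2/7 not · (4,5)N 4/7 not · (4,6)S 0/4 not
Row 5: (5,1)N 2/2 satisfied · (5,2)N 3/5 not · (5,3)S 3/7 not · (5,4)S 3/7 not · (5,5)N 3/7 not · (5,6)N 2/4 not
Row 6: (6,3)S 2/4 not · (6,4)N 1/4 not · (6,6)S 0/2 not
For instance (1,2) has only 2/4 same-type neighbors, below 3/4.

No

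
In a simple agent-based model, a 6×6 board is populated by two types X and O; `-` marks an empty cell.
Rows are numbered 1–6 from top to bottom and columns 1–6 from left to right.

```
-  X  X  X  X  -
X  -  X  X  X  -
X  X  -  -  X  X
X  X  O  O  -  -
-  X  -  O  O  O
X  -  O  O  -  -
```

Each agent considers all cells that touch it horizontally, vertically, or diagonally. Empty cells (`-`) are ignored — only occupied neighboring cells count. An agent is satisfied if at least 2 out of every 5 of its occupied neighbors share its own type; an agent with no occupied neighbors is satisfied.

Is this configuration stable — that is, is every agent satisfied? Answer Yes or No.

Yes

(1,2)X 3/3 ok
(1,3)X 4/4 ok
(1,4)X 5/5 ok
(1,5)X 3/3 ok
(2,1)X 3/3 ok
(2,3)X 5/5 ok
(2,4)X 6/6 ok
(2,5)X 5/5 ok
(3,1)X 4/4 ok
(3,2)X 5/6 ok
(3,5)X 3/4 ok
(3,6)X 2/2 ok
(4,1)X 4/4 ok
(4,2)X 4/5 ok
(4,3)O 2/5 ok
(4,4)O 3/4 ok
(5,2)X 3/5 ok
(5,4)O 5/5 ok
(5,5)O 4/4 ok
(5,6)O 1/1 ok
(6,1)X 1/1 ok
(6,3)O 2/3 ok
(6,4)O 3/3 ok
All meet the threshold, so the configuration is stable.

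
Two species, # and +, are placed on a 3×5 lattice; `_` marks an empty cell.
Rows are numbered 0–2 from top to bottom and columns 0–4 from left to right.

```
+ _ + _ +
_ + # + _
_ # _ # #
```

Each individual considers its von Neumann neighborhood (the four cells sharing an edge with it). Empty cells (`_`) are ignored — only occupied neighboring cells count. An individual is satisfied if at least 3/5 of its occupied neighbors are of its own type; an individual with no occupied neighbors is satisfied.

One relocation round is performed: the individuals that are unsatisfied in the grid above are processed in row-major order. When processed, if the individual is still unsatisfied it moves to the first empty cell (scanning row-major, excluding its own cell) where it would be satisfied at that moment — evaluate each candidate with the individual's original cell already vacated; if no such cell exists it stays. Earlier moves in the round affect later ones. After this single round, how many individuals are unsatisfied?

Initially unsatisfied (in order): (0,2), (1,1), (1,2), (1,3), (2,1), (2,3).
  (0,2) → (0,1).
  (1,1) → (0,3).
  (1,2) → (2,0).
  (1,3) → (0,2).
  (2,1): now satisfied by earlier moves; stays.
  (2,3): now satisfied by earlier moves; stays.
Resulting grid:
+ + + + +
_ _ _ _ _
# # _ # #
All satisfied now.

0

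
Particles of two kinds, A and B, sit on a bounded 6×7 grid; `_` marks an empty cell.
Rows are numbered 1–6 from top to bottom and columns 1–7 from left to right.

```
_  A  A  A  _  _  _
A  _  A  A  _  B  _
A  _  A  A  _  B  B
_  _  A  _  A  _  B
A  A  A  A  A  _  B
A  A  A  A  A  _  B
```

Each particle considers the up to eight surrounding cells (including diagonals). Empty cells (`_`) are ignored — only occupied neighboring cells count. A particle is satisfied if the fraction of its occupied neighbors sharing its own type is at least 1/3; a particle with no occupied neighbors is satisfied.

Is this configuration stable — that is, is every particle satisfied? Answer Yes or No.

(1,2)A 3/3 ok
(1,3)A 4/4 ok
(1,4)A 3/3 ok
(2,1)A 2/2 ok
(2,3)A 6/6 ok
(2,4)A 5/5 ok
(2,6)B 2/2 ok
(3,1)A 1/1 ok
(3,3)A 4/4 ok
(3,4)A 5/5 ok
(3,6)B 3/4 ok
(3,7)B 3/3 ok
(4,3)A 5/5 ok
(4,5)A 3/4 ok
(4,7)B 3/3 ok
(5,1)A 3/3 ok
(5,2)A 6/6 ok
(5,3)A 6/6 ok
(5,4)A 7/7 ok
(5,5)A 4/4 ok
(5,7)B 2/2 ok
(6,1)A 3/3 ok
(6,2)A 5/5 ok
(6,3)A 5/5 ok
(6,4)A 5/5 ok
(6,5)A 3/3 ok
(6,7)B 1/1 ok
All meet the threshold, so the configuration is stable.

Yes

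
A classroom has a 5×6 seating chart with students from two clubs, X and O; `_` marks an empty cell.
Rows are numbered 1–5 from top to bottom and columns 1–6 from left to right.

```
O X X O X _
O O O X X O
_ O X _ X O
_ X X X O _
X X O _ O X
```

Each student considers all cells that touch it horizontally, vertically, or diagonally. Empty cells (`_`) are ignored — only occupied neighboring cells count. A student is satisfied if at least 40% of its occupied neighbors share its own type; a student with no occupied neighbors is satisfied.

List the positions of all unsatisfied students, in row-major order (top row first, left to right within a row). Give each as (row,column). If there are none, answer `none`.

Row 1: (1,1)O 2/3 ✓ · (1,2)X 1/5 ✗ · (1,3)X 2/5 ✓ · (1,4)O 1/5 ✗ · (1,5)X 2/4 ✓
Row 2: (2,1)O 3/4 ✓ · (2,2)O 4/7 ✓ · (2,3)O 3/7 ✓ · (2,4)X 5/7 ✓ · (2,5)X 3/6 ✓ · (2,6)O 1/4 ✗
Row 3: (3,2)O 3/6 ✓ · (3,3)X 4/7 ✓ · (3,5)X 3/6 ✓ · (3,6)O 2/4 ✓
Row 4: (4,2)X 4/6 ✓ · (4,3)X 4/6 ✓ · (4,4)X 3/6 ✓ · (4,5)O 2/5 ✓
Row 5: (5,1)X 2/2 ✓ · (5,2)X 3/4 ✓ · (5,3)O 0/4 ✗ · (5,5)O 1/3 ✗ · (5,6)X 0/2 ✗

(1,2), (1,4), (2,6), (5,3), (5,5), (5,6)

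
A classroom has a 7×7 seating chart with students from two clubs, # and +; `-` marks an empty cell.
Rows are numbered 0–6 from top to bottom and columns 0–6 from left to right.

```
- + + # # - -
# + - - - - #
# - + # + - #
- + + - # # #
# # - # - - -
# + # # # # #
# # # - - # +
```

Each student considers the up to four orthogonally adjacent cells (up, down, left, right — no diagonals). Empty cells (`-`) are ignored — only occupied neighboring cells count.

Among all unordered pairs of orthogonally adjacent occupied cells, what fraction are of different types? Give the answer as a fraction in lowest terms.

6/17

Scan each occupied cell's neighbors to the right and below so each pair is counted once.
From row 0: 1 unlike of 4 pairs (running 1/4).
From row 1: 1 unlike of 3 pairs (running 2/7).
From row 2: 3 unlike of 5 pairs (running 5/12).
From row 3: 1 unlike of 4 pairs (running 6/16).
From row 4: 1 unlike of 4 pairs (running 7/20).
From row 5: 4 unlike of 11 pairs (running 11/31).
From row 6: 1 unlike of 3 pairs (running 12/34).
Total adjacent occupied pairs: 34; unlike-type pairs: 12.
12/34 reduces to 6/17.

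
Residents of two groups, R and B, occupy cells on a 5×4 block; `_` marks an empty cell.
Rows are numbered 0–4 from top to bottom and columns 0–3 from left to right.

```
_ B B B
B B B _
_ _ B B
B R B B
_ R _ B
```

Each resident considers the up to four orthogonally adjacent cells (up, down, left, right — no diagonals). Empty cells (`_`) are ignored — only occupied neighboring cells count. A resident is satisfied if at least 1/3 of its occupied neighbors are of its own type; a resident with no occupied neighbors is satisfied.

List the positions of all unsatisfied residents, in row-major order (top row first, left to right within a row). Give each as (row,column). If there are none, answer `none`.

Row 0: (0,1)B 2/2 ok · (0,2)B 3/3 ok · (0,3)B 1/1 ok
Row 1: (1,0)B 1/1 ok · (1,1)B 3/3 ok · (1,2)B 3/3 ok
Row 2: (2,2)B 3/3 ok · (2,3)B 2/2 ok
Row 3: (3,0)B 0/1 unhappy · (3,1)R 1/3 ok · (3,2)B 2/3 ok · (3,3)B 3/3 ok
Row 4: (4,1)R 1/1 ok · (4,3)B 1/1 ok

(3,0)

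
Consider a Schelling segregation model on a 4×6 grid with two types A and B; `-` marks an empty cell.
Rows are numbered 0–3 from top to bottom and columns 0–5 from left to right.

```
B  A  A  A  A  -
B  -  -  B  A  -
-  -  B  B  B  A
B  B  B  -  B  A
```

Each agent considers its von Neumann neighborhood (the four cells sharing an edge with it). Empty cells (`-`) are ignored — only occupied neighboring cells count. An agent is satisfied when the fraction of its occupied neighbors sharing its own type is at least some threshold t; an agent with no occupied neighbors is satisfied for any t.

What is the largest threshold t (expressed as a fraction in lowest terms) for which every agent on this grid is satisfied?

1/3

(0,0)B 1/2
(0,1)A 1/2
(0,2)A 2/2
(0,3)A 2/3
(0,4)A 2/2
(1,0)B 1/1
(1,3)B 1/3
(1,4)A 1/3
(2,2)B 2/2
(2,3)B 3/3
(2,4)B 2/4
(2,5)A 1/2
(3,0)B 1/1
(3,1)B 2/2
(3,2)B 2/2
(3,4)B 1/2
(3,5)A 1/2
The smallest same-type fraction is 1/3 at (1,3), which reduces to 1/3. Any threshold above that leaves this agent unsatisfied.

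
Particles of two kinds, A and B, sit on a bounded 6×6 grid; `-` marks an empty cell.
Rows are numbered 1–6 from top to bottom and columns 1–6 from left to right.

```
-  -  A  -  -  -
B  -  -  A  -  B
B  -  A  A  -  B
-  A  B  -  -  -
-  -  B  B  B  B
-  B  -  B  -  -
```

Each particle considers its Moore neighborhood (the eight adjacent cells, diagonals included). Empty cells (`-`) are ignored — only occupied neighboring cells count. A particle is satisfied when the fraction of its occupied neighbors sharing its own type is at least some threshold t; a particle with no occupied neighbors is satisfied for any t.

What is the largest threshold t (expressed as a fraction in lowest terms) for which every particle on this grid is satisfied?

1/4

Row 1: (1,3)A 1/1
Row 2: (2,1)B 1/1 · (2,4)A 3/3 · (2,6)B 1/1
Row 3: (3,1)B 1/2 · (3,3)A 3/4 · (3,4)A 2/3 · (3,6)B 1/1
Row 4: (4,2)A 1/4 · (4,3)B 2/5
Row 5: (5,3)B 4/5 · (5,4)B 4/4 · (5,5)B 3/3 · (5,6)B 1/1
Row 6: (6,2)B 1/1 · (6,4)B 3/3
The smallest same-type fraction is 1/4 at (4,2), which reduces to 1/4. Any threshold above that leaves this particle unsatisfied.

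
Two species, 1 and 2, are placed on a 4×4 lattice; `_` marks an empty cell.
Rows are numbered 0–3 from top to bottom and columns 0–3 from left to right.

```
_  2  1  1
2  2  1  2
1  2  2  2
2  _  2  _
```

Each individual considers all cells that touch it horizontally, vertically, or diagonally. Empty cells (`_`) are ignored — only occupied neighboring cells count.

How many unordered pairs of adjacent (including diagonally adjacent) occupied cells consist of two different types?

14

Scan each occupied cell's neighbors to the right and below (and the two forward diagonals) so each pair is counted once.
From row 0: 5 unlike of 10 pairs (running 5/10).
From row 1: 7 unlike of 13 pairs (running 12/23).
From row 2: 2 unlike of 8 pairs (running 14/31).
Total adjacent occupied pairs: 31; unlike-type pairs: 14.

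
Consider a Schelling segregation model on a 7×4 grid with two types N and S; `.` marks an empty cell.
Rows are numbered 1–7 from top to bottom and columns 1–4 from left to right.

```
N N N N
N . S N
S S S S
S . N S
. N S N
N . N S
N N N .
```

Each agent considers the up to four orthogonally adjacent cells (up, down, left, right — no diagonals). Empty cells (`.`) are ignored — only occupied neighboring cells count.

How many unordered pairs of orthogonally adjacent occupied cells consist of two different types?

Scan each occupied cell's neighbors to the right and below so each pair is counted once.
From row 1: 1 unlike of 6 pairs (running 1/6).
From row 2: 3 unlike of 4 pairs (running 4/10).
From row 3: 1 unlike of 6 pairs (running 5/16).
From row 4: 3 unlike of 3 pairs (running 8/19).
From row 5: 4 unlike of 4 pairs (running 12/23).
From row 6: 1 unlike of 3 pairs (running 13/26).
From row 7: 0 unlike of 2 pairs (running 13/28).
Total adjacent occupied pairs: 28; unlike-type pairs: 13.

13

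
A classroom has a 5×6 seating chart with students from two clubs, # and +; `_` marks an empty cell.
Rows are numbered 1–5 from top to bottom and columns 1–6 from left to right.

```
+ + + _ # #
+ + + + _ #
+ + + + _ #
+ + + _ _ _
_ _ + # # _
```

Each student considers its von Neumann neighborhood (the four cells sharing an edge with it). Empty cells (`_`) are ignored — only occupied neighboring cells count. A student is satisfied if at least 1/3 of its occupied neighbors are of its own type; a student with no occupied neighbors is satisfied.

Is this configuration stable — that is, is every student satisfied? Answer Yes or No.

(1,1)+ 2/2 ok
(1,2)+ 3/3 ok
(1,3)+ 2/2 ok
(1,5)# 1/1 ok
(1,6)# 2/2 ok
(2,1)+ 3/3 ok
(2,2)+ 4/4 ok
(2,3)+ 4/4 ok
(2,4)+ 2/2 ok
(2,6)# 2/2 ok
(3,1)+ 3/3 ok
(3,2)+ 4/4 ok
(3,3)+ 4/4 ok
(3,4)+ 2/2 ok
(3,6)# 1/1 ok
(4,1)+ 2/2 ok
(4,2)+ 3/3 ok
(4,3)+ 3/3 ok
(5,3)+ 1/2 ok
(5,4)# 1/2 ok
(5,5)# 1/1 ok
All meet the threshold, so the configuration is stable.

Yes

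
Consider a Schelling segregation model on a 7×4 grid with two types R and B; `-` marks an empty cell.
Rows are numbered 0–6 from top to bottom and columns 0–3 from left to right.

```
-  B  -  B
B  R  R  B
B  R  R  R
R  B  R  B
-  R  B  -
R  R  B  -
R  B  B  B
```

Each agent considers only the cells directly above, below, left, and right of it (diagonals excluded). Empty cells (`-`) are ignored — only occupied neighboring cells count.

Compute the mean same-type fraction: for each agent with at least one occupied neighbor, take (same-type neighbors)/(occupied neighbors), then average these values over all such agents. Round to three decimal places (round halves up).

(0,1)B 0/1
(0,3)B 1/1
(1,0)B 1/2
(1,1)R 2/4
(1,2)R 2/3
(1,3)B 1/3
(2,0)B 1/3
(2,1)R 2/4
(2,2)R 4/4
(2,3)R 1/3
(3,0)R 0/2
(3,1)B 0/4
(3,2)R 1/4
(3,3)B 0/2
(4,1)R 1/3
(4,2)B 1/3
(5,0)R 2/2
(5,1)R 2/4
(5,2)B 2/3
(6,0)R 1/2
(6,1)B 1/3
(6,2)B 3/3
(6,3)B 1/1
Sum over 23 agents: 0/1 + 1/1 + 1/2 + 2/4 + 2/3 + 1/3 + 1/3 + 2/4 + 4/4 + 1/3 + 0/2 + 0/4 + 1/4 + 0/2 + 1/3 + 1/3 + 2/2 + 2/4 + 2/3 + 1/2 + 1/3 + 3/3 + 1/1 = 133/12; mean = 133/12 ÷ 23 = 133/276 = 0.481884… → 0.482.

0.482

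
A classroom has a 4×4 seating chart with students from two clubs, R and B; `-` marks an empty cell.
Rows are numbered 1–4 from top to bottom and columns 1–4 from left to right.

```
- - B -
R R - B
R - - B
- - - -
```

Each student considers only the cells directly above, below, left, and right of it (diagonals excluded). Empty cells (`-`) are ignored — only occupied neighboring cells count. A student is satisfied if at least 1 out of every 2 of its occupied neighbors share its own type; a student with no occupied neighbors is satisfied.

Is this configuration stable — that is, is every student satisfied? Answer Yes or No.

Row 1: (1,3)B 0/0 satisfied
Row 2: (2,1)R 2/2 satisfied · (2,2)R 1/1 satisfied · (2,4)B 1/1 satisfied
Row 3: (3,1)R 1/1 satisfied · (3,4)B 1/1 satisfied
All meet the threshold, so the configuration is stable.

Yes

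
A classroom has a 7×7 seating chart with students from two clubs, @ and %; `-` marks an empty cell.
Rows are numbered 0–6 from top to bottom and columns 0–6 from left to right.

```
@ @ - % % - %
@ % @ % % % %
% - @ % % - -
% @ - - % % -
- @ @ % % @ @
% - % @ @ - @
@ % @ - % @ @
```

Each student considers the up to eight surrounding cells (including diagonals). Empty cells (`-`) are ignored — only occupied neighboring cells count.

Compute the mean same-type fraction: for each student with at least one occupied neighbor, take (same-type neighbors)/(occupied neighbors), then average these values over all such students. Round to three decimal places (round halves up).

Row 0: (0,0)@ 2/3 · (0,1)@ 3/4 · (0,3)% 3/4 · (0,4)% 4/4 · (0,6)% 2/2
Row 1: (1,0)@ 2/4 · (1,1)% 1/6 · (1,2)@ 2/6 · (1,3)% 5/7 · (1,4)% 6/6 · (1,5)% 5/5 · (1,6)% 2/2
Row 2: (2,0)% 2/4 · (2,2)@ 2/5 · (2,3)% 4/6 · (2,4)% 6/6
Row 3: (3,0)% 1/3 · (3,1)@ 3/5 · (3,4)% 5/6 · (3,5)% 3/5
Row 4: (4,1)@ 2/5 · (4,2)@ 3/5 · (4,3)% 3/6 · (4,4)% 3/6 · (4,5)@ 3/6 · (4,6)@ 2/3
Row 5: (5,0)% 1/3 · (5,2)% 2/6 · (5,3)@ 3/7 · (5,4)@ 3/6 · (5,6)@ 4/4
Row 6: (6,0)@ 0/2 · (6,1)% 2/4 · (6,2)@ 1/3 · (6,4)% 0/3 · (6,5)@ 3/4 · (6,6)@ 2/2
Sum over 37 students: 2/3 + 3/4 + 3/4 + 4/4 + 2/2 + 2/4 + 1/6 + 2/6 + 5/7 + 6/6 + 5/5 + 2/2 + 2/4 + 2/5 + 4/6 + 6/6 + 1/3 + 3/5 + 5/6 + 3/5 + 2/5 + 3/5 + 3/6 + 3/6 + 3/6 + 2/3 + 1/3 + 2/6 + 3/7 + 3/6 + 4/4 + 0/2 + 2/4 + 1/3 + 0/3 + 3/4 + 2/2 = 9307/420; mean = 9307/420 ÷ 37 = 9307/15540 = 0.598906… → 0.599.

0.599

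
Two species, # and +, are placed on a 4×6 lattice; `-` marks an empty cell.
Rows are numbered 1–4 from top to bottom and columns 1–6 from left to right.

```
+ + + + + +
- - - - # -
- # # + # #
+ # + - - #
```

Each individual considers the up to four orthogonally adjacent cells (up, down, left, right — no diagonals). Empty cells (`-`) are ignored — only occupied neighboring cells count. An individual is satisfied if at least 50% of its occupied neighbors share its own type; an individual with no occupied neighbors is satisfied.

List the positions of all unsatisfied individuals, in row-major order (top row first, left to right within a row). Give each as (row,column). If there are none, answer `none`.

(1,1)+ 1/1 ok
(1,2)+ 2/2 ok
(1,3)+ 2/2 ok
(1,4)+ 2/2 ok
(1,5)+ 2/3 ok
(1,6)+ 1/1 ok
(2,5)# 1/2 ok
(3,2)# 2/2 ok
(3,3)# 1/3 unhappy
(3,4)+ 0/2 unhappy
(3,5)# 2/3 ok
(3,6)# 2/2 ok
(4,1)+ 0/1 unhappy
(4,2)# 1/3 unhappy
(4,3)+ 0/2 unhappy
(4,6)# 1/1 ok

(3,3), (3,4), (4,1), (4,2), (4,3)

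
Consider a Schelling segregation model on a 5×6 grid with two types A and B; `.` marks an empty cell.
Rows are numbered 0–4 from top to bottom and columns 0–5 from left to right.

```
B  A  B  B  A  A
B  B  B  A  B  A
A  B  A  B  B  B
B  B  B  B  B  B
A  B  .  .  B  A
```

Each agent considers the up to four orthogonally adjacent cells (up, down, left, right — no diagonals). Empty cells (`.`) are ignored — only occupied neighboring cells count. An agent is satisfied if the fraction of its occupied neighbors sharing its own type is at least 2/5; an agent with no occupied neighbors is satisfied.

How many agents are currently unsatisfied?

11

Row 0: (0,0)B 1/2 ok · (0,1)A 0/3 unhappy · (0,2)B 2/3 ok · (0,3)B 1/3 unhappy · (0,4)A 1/3 unhappy · (0,5)A 2/2 ok
Row 1: (1,0)B 2/3 ok · (1,1)B 3/4 ok · (1,2)B 2/4 ok · (1,3)A 0/4 unhappy · (1,4)B 1/4 unhappy · (1,5)A 1/3 unhappy
Row 2: (2,0)A 0/3 unhappy · (2,1)B 2/4 ok · (2,2)A 0/4 unhappy · (2,3)B 2/4 ok · (2,4)B 4/4 ok · (2,5)B 2/3 ok
Row 3: (3,0)B 1/3 unhappy · (3,1)B 4/4 ok · (3,2)B 2/3 ok · (3,3)B 3/3 ok · (3,4)B 4/4 ok · (3,5)B 2/3 ok
Row 4: (4,0)A 0/2 unhappy · (4,1)B 1/2 ok · (4,4)B 1/2 ok · (4,5)A 0/2 unhappy
Unsatisfied: (0,1), (0,3), (0,4), (1,3), (1,4), (1,5), (2,0), (2,2), (3,0), (4,0), (4,5) — 11 in total.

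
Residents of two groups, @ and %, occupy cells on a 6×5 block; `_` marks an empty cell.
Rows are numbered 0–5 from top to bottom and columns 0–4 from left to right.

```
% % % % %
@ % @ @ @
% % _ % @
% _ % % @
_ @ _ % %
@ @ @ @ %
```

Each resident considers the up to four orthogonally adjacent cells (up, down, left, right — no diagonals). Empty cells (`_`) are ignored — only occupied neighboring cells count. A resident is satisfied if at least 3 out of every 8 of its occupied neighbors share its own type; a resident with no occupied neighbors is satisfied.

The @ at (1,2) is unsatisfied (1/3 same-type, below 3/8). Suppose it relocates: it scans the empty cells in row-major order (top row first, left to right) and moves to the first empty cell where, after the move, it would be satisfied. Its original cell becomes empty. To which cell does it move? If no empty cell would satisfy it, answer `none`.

(4,0)

Vacating (1,2). Empty cells in order:
  (2,2): 0/3 same-type → still unsatisfied.
  (3,1): 1/4 same-type → still unsatisfied.
  (4,0): 2/3 same-type → satisfied — stop here.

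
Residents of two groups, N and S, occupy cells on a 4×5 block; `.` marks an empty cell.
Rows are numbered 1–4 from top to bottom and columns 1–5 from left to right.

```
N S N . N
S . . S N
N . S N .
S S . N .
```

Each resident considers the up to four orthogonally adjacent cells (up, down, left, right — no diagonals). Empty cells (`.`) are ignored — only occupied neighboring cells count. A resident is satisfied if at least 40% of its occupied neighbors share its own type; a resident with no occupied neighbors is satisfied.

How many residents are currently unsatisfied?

Row 1: (1,1)N 0/2 ✗ · (1,2)S 0/2 ✗ · (1,3)N 0/1 ✗ · (1,5)N 1/1 ✓
Row 2: (2,1)S 0/2 ✗ · (2,4)S 0/2 ✗ · (2,5)N 1/2 ✓
Row 3: (3,1)N 0/2 ✗ · (3,3)S 0/1 ✗ · (3,4)N 1/3 ✗
Row 4: (4,1)S 1/2 ✓ · (4,2)S 1/1 ✓ · (4,4)N 1/1 ✓
Unsatisfied: (1,1), (1,2), (1,3), (2,1), (2,4), (3,1), (3,3), (3,4) — 8 in total.

8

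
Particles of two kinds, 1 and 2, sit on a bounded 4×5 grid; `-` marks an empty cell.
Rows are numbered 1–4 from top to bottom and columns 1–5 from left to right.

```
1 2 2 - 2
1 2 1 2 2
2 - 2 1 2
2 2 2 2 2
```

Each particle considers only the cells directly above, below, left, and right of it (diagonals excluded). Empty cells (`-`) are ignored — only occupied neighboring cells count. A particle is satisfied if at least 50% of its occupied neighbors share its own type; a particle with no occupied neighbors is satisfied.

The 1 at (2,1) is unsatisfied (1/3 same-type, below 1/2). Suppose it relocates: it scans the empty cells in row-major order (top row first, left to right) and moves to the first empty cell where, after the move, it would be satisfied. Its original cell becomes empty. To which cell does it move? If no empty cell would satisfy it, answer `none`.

Vacating (2,1). Empty cells in order:
  (1,4): 0/3 same-type → still unsatisfied.
  (3,2): 0/4 same-type → still unsatisfied.

none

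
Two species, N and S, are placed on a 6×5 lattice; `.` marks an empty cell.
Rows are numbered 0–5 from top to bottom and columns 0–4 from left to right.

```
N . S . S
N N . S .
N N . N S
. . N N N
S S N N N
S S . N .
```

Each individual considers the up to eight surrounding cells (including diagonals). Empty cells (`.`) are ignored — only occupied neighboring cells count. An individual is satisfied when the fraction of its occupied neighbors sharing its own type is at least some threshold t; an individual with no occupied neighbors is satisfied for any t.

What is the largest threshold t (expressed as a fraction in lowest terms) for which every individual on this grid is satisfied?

1/4

(0,0)N 2/2
(0,2)S 1/2
(0,4)S 1/1
(1,0)N 4/4
(1,1)N 4/5
(1,3)S 3/4
(2,0)N 3/3
(2,1)N 4/4
(2,3)N 3/5
(2,4)S 1/4
(3,2)N 5/6
(3,3)N 6/7
(3,4)N 4/5
(4,0)S 3/3
(4,1)S 3/5
(4,2)N 4/6
(4,3)N 6/6
(4,4)N 4/4
(5,0)S 3/3
(5,1)S 3/4
(5,3)N 3/3
The smallest same-type fraction is 1/4 at (2,4), which reduces to 1/4. Any threshold above that leaves this individual unsatisfied.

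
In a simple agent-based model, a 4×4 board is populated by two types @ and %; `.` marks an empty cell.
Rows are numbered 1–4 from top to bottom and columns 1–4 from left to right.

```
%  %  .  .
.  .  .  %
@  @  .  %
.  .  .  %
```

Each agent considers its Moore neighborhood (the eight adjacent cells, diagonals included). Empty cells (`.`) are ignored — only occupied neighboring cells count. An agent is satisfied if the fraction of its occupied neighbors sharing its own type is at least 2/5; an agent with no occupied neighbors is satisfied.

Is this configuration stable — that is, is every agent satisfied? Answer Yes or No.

Row 1: (1,1)% 1/1 ok · (1,2)% 1/1 ok
Row 2: (2,4)% 1/1 ok
Row 3: (3,1)@ 1/1 ok · (3,2)@ 1/1 ok · (3,4)% 2/2 ok
Row 4: (4,4)% 1/1 ok
All meet the threshold, so the configuration is stable.

Yes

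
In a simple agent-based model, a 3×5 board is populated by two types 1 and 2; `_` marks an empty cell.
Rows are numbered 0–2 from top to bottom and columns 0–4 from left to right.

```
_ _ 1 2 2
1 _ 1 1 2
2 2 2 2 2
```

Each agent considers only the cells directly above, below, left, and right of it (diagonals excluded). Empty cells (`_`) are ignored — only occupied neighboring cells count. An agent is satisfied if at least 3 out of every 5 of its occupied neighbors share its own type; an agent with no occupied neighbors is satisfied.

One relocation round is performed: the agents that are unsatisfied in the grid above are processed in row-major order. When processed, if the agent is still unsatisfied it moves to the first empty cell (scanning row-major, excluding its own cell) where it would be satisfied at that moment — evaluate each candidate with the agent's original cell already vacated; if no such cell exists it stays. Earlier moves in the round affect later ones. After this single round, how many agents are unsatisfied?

Initially unsatisfied (in order): (0,2), (0,3), (1,0), (1,3), (2,0).
  (0,2) → (0,0).
  (0,3): no empty cell satisfies it; stays.
  (1,0) → (0,1).
  (1,3) → (0,2).
  (2,0): now satisfied by earlier moves; stays.
Resulting grid:
1 1 1 2 2
_ _ 1 _ 2
2 2 2 2 2
Unsatisfied now: (0,3), (1,2).

2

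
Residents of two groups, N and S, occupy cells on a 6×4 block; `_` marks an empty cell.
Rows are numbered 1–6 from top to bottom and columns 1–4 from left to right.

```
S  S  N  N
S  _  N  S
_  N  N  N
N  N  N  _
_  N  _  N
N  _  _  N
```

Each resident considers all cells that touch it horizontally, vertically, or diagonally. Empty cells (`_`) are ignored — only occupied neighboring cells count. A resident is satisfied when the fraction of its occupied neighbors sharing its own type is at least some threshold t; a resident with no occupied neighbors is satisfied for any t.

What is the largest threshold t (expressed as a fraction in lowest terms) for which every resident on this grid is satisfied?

0/1

(1,1)S 2/2
(1,2)S 2/4
(1,3)N 2/4
(1,4)N 2/3
(2,1)S 2/3
(2,3)N 5/7
(2,4)S 0/5
(3,2)N 5/6
(3,3)N 5/6
(3,4)N 3/4
(4,1)N 3/3
(4,2)N 5/5
(4,3)N 6/6
(5,2)N 4/4
(5,4)N 2/2
(6,1)N 1/1
(6,4)N 1/1
The smallest same-type fraction is 0/5 at (2,4), which reduces to 0/1. Any threshold above that leaves this resident unsatisfied.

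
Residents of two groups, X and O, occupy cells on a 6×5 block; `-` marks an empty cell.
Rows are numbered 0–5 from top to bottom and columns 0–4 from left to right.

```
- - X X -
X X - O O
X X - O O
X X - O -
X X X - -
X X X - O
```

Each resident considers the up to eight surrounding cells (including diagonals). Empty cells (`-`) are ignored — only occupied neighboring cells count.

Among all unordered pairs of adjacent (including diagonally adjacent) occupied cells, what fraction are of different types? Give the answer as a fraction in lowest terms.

Scan each occupied cell's neighbors to the right and below (and the two forward diagonals) so each pair is counted once.
From row 0: 3 unlike of 5 pairs (running 3/5).
From row 1: 0 unlike of 10 pairs (running 3/15).
From row 2: 0 unlike of 8 pairs (running 3/23).
From row 3: 1 unlike of 7 pairs (running 4/30).
From row 4: 0 unlike of 9 pairs (running 4/39).
From row 5: 0 unlike of 2 pairs (running 4/41).
Total adjacent occupied pairs: 41; unlike-type pairs: 4.
4/41 is already in lowest terms.

4/41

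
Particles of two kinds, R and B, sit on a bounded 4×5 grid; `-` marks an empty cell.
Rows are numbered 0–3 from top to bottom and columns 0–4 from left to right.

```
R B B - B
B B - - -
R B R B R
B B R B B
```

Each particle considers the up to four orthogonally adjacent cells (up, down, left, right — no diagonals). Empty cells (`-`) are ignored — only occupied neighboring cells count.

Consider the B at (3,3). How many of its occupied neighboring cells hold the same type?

2

Occupied neighbors of (3,3): (2,3)=B, (3,2)=R, (3,4)=B.
Same type (B): 2 of 3.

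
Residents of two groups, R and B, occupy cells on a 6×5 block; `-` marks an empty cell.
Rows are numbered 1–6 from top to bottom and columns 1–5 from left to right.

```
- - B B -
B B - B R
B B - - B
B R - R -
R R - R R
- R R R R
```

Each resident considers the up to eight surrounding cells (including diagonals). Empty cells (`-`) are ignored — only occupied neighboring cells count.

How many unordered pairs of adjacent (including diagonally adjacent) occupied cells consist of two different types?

Scan each occupied cell's neighbors to the right and below (and the two forward diagonals) so each pair is counted once.
From row 1: 1 unlike of 5 pairs (running 1/5).
From row 2: 2 unlike of 8 pairs (running 3/13).
From row 3: 3 unlike of 6 pairs (running 6/19).
From row 4: 3 unlike of 7 pairs (running 9/26).
From row 5: 0 unlike of 10 pairs (running 9/36).
From row 6: 0 unlike of 3 pairs (running 9/39).
Total adjacent occupied pairs: 39; unlike-type pairs: 9.

9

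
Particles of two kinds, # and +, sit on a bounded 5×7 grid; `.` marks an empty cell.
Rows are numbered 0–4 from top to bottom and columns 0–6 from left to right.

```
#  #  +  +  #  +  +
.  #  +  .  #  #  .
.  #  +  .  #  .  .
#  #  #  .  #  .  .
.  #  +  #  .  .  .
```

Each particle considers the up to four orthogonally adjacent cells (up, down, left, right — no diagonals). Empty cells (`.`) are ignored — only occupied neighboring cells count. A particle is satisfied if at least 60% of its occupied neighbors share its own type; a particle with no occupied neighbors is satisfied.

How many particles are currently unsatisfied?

9

(0,0)# 1/1 satisfied
(0,1)# 2/3 satisfied
(0,2)+ 2/3 satisfied
(0,3)+ 1/2 not
(0,4)# 1/3 not
(0,5)+ 1/3 not
(0,6)+ 1/1 satisfied
(1,1)# 2/3 satisfied
(1,2)+ 2/3 satisfied
(1,4)# 3/3 satisfied
(1,5)# 1/2 not
(2,1)# 2/3 satisfied
(2,2)+ 1/3 not
(2,4)# 2/2 satisfied
(3,0)# 1/1 satisfied
(3,1)# 4/4 satisfied
(3,2)# 1/3 not
(3,4)# 1/1 satisfied
(4,1)# 1/2 not
(4,2)+ 0/3 not
(4,3)# 0/1 not
Unsatisfied: (0,3), (0,4), (0,5), (1,5), (2,2), (3,2), (4,1), (4,2), (4,3) — 9 in total.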